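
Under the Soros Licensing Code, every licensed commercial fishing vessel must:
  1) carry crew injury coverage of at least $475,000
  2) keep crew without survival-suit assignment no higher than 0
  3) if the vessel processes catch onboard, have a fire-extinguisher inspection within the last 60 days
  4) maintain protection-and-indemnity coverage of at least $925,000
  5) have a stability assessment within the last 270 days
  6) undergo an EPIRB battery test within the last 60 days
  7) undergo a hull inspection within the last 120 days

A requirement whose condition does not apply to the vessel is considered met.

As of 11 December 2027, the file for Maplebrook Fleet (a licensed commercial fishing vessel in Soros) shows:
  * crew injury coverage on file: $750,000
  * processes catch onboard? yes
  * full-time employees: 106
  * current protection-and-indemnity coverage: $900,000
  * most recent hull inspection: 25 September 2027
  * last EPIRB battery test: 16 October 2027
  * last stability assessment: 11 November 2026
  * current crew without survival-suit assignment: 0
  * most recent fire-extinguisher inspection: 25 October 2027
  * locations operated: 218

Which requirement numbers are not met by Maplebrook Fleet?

1. crew injury coverage $750,000 ≥ $475,000 → met
2. crew without survival-suit assignment 0 ≤ 0 → met
3. condition 'processes catch onboard' holds; fire-extinguisher inspection 47 days ago vs limit 60 → met
4. protection-and-indemnity coverage $900,000 < $925,000 → not met
5. stability assessment 395 days ago vs limit 270 → not met
6. EPIRB battery test 56 days ago vs limit 60 → met
7. hull inspection 77 days ago vs limit 120 → met
Not met: 4, 5

4, 5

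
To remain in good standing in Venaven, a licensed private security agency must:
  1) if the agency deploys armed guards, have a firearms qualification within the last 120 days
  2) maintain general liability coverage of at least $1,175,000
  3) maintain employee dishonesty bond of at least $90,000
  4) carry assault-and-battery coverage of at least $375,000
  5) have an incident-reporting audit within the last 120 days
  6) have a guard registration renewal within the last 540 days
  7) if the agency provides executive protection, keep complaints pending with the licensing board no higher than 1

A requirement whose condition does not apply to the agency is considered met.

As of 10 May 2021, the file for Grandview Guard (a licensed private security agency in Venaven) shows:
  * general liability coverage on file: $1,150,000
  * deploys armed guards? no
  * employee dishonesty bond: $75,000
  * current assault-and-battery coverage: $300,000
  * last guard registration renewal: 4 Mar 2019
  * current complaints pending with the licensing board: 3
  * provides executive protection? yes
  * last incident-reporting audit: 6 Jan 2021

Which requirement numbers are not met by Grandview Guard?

2, 3, 4, 5, 6, 7

1. condition 'deploys armed guards' does not hold → requirement n/a → met
2. general liability coverage $1,150,000 < $1,175,000 → not met
3. employee dishonesty bond $75,000 < $90,000 → not met
4. assault-and-battery coverage $300,000 < $375,000 → not met
5. incident-reporting audit 124 days ago vs limit 120 → not met
6. guard registration renewal 798 days ago vs limit 540 → not met
7. condition 'provides executive protection' holds; complaints pending with the licensing board 3 > 1 → not met
Not met: 2, 3, 4, 5, 6, 7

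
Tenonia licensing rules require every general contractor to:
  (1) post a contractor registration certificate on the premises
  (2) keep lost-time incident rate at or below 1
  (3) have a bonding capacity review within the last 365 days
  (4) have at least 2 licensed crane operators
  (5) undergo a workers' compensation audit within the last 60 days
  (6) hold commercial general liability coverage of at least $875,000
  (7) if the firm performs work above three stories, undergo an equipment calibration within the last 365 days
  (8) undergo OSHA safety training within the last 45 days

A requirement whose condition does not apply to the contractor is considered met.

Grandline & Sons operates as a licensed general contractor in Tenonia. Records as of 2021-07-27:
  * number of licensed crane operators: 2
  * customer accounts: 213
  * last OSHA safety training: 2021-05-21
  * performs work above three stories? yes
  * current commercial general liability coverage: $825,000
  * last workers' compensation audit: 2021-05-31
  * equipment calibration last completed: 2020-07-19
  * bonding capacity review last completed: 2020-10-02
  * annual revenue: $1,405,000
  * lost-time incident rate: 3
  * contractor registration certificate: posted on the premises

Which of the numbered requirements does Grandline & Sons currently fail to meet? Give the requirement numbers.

1. contractor registration certificate present → met
2. lost-time incident rate 3 > 1 → not met
3. bonding capacity review 298 days ago vs limit 365 → met
4. licensed crane operators 2 ≥ 2 → met
5. workers' compensation audit 57 days ago vs limit 60 → met
6. commercial general liability coverage $825,000 < $875,000 → not met
7. condition 'performs work above three stories' holds; equipment calibration 373 days ago vs limit 365 → not met
8. OSHA safety training 67 days ago vs limit 45 → not met
Not met: 2, 6, 7, 8

2, 6, 7, 8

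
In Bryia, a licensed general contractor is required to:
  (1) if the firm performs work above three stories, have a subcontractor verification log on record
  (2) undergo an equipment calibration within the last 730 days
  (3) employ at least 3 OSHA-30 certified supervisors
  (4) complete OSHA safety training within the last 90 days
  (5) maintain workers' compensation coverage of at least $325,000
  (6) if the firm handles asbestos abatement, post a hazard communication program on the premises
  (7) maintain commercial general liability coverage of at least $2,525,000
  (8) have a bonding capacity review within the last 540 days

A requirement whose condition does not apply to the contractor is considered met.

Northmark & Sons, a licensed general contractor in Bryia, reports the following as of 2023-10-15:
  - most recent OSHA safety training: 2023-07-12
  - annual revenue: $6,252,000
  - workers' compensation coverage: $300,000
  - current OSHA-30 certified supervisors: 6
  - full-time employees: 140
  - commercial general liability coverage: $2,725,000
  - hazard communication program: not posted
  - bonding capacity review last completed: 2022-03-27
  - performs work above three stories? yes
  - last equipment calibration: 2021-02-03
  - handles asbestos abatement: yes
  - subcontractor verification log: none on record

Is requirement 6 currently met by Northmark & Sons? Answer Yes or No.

6. condition 'handles asbestos abatement' holds; hazard communication program absent → not met

No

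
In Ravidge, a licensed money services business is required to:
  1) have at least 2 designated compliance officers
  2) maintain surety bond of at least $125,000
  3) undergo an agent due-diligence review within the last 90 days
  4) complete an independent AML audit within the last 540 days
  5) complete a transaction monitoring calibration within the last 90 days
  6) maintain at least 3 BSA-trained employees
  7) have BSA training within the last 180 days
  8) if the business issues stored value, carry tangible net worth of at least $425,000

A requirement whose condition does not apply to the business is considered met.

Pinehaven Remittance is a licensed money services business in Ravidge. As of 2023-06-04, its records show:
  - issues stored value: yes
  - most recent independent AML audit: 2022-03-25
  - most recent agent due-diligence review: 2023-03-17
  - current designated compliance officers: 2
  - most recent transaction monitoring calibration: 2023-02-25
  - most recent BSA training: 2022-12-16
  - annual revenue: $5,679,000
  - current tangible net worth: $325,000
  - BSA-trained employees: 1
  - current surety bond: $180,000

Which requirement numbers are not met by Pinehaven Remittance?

1. designated compliance officers 2 ≥ 2 → met
2. surety bond $180,000 ≥ $125,000 → met
3. agent due-diligence review 79 days ago vs limit 90 → met
4. independent AML audit 436 days ago vs limit 540 → met
5. transaction monitoring calibration 99 days ago vs limit 90 → not met
6. BSA-trained employees 1 < 3 → not met
7. BSA training 170 days ago vs limit 180 → met
8. condition 'issues stored value' holds; tangible net worth $325,000 < $425,000 → not met
Not met: 5, 6, 8

5, 6, 8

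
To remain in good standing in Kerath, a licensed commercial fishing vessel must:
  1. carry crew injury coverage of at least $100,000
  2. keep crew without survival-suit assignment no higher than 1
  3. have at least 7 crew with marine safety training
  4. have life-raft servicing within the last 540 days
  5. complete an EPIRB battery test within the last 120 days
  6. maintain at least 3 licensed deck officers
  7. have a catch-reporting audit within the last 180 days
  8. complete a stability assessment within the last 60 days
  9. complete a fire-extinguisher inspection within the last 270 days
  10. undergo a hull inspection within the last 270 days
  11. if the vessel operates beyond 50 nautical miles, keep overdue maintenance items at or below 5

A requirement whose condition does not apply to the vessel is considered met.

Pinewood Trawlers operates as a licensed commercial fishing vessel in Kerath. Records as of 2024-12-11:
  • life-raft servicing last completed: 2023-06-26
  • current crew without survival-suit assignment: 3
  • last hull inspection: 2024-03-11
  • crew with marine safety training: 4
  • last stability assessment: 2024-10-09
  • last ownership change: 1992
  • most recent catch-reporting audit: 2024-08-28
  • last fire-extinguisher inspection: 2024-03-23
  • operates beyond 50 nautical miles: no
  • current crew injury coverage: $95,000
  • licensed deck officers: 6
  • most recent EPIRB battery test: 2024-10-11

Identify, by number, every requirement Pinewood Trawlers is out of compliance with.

1. crew injury coverage $95,000 < $100,000 → not met
2. crew without survival-suit assignment 3 > 1 → not met
3. crew with marine safety training 4 < 7 → not met
4. life-raft servicing 534 days ago vs limit 540 → met
5. EPIRB battery test 61 days ago vs limit 120 → met
6. licensed deck officers 6 ≥ 3 → met
7. catch-reporting audit 105 days ago vs limit 180 → met
8. stability assessment 63 days ago vs limit 60 → not met
9. fire-extinguisher inspection 263 days ago vs limit 270 → met
10. hull inspection 275 days ago vs limit 270 → not met
11. condition 'operates beyond 50 nautical miles' does not hold → requirement n/a → met
Not met: 1, 2, 3, 8, 10

1, 2, 3, 8, 10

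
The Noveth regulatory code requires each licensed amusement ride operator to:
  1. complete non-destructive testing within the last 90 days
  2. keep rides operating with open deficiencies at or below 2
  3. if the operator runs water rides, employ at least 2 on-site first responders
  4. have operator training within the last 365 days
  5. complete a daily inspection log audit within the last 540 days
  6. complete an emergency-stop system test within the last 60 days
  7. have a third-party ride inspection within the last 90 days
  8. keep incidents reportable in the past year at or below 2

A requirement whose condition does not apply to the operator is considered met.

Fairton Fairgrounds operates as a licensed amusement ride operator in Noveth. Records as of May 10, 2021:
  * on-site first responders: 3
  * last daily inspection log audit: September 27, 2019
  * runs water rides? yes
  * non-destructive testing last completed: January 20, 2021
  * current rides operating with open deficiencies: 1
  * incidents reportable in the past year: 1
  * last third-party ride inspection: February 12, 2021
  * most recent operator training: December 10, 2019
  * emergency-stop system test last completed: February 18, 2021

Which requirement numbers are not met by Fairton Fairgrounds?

1. non-destructive testing 110 days ago vs limit 90 → not met
2. rides operating with open deficiencies 1 ≤ 2 → met
3. condition 'runs water rides' holds; on-site first responders 3 ≥ 2 → met
4. operator training 517 days ago vs limit 365 → not met
5. daily inspection log audit 591 days ago vs limit 540 → not met
6. emergency-stop system test 81 days ago vs limit 60 → not met
7. third-party ride inspection 87 days ago vs limit 90 → met
8. incidents reportable in the past year 1 ≤ 2 → met
Not met: 1, 4, 5, 6

1, 4, 5, 6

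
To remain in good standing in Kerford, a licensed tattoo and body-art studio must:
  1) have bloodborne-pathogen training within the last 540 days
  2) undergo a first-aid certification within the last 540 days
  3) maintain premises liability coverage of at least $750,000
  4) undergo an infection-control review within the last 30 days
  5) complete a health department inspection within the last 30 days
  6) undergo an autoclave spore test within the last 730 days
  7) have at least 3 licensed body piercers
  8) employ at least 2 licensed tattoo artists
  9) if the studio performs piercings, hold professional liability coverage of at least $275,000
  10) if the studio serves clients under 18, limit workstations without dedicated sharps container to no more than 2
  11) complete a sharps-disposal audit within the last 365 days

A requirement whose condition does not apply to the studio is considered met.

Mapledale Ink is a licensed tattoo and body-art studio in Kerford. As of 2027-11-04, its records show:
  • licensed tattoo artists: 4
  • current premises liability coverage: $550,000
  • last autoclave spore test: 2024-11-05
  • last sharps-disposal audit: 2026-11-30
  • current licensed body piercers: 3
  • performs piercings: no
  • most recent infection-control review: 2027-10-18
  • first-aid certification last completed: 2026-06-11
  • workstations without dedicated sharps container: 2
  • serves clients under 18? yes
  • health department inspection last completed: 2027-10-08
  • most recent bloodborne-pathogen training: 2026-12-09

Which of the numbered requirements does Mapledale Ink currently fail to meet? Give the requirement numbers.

1. bloodborne-pathogen training 330 days ago vs limit 540 → met
2. first-aid certification 511 days ago vs limit 540 → met
3. premises liability coverage $550,000 < $750,000 → not met
4. infection-control review 17 days ago vs limit 30 → met
5. health department inspection 27 days ago vs limit 30 → met
6. autoclave spore test 1094 days ago vs limit 730 → not met
7. licensed body piercers 3 ≥ 3 → met
8. licensed tattoo artists 4 ≥ 2 → met
9. condition 'performs piercings' does not hold → requirement n/a → met
10. condition 'serves clients under 18' holds; workstations without dedicated sharps container 2 ≤ 2 → met
11. sharps-disposal audit 339 days ago vs limit 365 → met
Not met: 3, 6

3, 6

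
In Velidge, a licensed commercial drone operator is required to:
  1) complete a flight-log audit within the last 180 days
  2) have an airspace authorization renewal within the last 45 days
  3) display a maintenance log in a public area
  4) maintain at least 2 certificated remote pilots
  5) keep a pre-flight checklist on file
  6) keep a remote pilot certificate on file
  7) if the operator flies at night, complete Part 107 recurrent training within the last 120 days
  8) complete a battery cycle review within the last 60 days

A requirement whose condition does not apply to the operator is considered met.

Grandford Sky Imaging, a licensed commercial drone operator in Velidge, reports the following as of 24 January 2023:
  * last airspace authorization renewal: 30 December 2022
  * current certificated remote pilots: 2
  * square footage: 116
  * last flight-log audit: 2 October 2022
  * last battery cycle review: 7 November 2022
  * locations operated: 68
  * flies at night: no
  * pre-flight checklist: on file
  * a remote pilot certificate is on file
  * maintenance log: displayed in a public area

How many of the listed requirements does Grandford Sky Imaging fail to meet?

1. flight-log audit 114 days ago vs limit 180 → met
2. airspace authorization renewal 25 days ago vs limit 45 → met
3. maintenance log present → met
4. certificated remote pilots 2 ≥ 2 → met
5. pre-flight checklist present → met
6. remote pilot certificate present → met
7. condition 'flies at night' does not hold → requirement n/a → met
8. battery cycle review 78 days ago vs limit 60 → not met
Not met: 1 of 8

1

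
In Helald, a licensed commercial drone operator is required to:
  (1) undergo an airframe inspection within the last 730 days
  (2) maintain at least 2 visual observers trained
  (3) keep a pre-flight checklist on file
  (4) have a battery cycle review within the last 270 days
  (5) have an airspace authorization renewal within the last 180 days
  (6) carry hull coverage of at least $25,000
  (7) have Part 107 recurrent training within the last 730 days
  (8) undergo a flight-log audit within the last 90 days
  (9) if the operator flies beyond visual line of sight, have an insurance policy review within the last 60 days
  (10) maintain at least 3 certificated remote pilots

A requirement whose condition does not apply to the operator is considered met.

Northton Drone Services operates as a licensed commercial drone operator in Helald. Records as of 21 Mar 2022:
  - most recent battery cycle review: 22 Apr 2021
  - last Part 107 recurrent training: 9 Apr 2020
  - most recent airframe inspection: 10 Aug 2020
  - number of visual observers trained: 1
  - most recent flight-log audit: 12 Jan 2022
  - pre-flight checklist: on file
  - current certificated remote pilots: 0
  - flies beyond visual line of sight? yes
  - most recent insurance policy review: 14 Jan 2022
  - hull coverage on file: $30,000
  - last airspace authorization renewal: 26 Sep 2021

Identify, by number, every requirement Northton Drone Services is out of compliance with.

1. airframe inspection 588 days ago vs limit 730 → met
2. visual observers trained 1 < 2 → not met
3. pre-flight checklist present → met
4. battery cycle review 333 days ago vs limit 270 → not met
5. airspace authorization renewal 176 days ago vs limit 180 → met
6. hull coverage $30,000 ≥ $25,000 → met
7. Part 107 recurrent training 711 days ago vs limit 730 → met
8. flight-log audit 68 days ago vs limit 90 → met
9. condition 'flies beyond visual line of sight' holds; insurance policy review 66 days ago vs limit 60 → not met
10. certificated remote pilots 0 < 3 → not met
Not met: 2, 4, 9, 10

2, 4, 9, 10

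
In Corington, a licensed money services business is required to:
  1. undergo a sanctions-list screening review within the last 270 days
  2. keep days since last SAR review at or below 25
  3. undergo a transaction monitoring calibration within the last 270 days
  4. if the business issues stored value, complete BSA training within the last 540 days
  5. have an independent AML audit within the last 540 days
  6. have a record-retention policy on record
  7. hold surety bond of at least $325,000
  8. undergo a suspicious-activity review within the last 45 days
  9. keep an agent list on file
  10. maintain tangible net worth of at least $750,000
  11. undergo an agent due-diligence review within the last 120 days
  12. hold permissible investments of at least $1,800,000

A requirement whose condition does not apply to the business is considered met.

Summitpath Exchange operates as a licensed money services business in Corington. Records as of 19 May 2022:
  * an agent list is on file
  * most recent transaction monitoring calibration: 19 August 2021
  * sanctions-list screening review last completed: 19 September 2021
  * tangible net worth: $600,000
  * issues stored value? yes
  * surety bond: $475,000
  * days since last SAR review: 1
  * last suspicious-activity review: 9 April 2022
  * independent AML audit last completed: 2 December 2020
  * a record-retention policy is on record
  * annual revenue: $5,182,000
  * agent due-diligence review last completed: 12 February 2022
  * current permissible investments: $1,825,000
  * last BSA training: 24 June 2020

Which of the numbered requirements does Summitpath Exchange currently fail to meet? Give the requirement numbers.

1. sanctions-list screening review 242 days ago vs limit 270 → met
2. days since last SAR review 1 ≤ 25 → met
3. transaction monitoring calibration 273 days ago vs limit 270 → not met
4. condition 'issues stored value' holds; BSA training 694 days ago vs limit 540 → not met
5. independent AML audit 533 days ago vs limit 540 → met
6. record-retention policy present → met
7. surety bond $475,000 ≥ $325,000 → met
8. suspicious-activity review 40 days ago vs limit 45 → met
9. agent list present → met
10. tangible net worth $600,000 < $750,000 → not met
11. agent due-diligence review 96 days ago vs limit 120 → met
12. permissible investments $1,825,000 ≥ $1,800,000 → met
Not met: 3, 4, 10

3, 4, 10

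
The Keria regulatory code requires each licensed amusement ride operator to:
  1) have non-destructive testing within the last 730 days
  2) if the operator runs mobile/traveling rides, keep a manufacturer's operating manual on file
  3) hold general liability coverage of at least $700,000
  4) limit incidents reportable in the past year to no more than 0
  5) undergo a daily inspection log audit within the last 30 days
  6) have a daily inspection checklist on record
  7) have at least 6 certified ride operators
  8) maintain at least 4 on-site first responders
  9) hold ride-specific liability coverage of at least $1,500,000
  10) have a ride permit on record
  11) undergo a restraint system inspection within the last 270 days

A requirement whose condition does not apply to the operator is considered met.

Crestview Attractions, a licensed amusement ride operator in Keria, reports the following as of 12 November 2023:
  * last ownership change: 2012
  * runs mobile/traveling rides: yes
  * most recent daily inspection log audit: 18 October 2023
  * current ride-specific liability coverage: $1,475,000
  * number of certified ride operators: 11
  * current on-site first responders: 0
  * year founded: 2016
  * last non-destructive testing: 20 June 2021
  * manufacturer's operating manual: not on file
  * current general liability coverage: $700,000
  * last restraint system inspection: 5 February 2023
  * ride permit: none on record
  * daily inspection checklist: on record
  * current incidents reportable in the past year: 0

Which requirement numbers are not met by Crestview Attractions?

1. non-destructive testing 875 days ago vs limit 730 → not met
2. condition 'runs mobile/traveling rides' holds; manufacturer's operating manual absent → not met
3. general liability coverage $700,000 ≥ $700,000 → met
4. incidents reportable in the past year 0 ≤ 0 → met
5. daily inspection log audit 25 days ago vs limit 30 → met
6. daily inspection checklist present → met
7. certified ride operators 11 ≥ 6 → met
8. on-site first responders 0 < 4 → not met
9. ride-specific liability coverage $1,475,000 < $1,500,000 → not met
10. ride permit absent → not met
11. restraint system inspection 280 days ago vs limit 270 → not met
Not met: 1, 2, 8, 9, 10, 11

1, 2, 8, 9, 10, 11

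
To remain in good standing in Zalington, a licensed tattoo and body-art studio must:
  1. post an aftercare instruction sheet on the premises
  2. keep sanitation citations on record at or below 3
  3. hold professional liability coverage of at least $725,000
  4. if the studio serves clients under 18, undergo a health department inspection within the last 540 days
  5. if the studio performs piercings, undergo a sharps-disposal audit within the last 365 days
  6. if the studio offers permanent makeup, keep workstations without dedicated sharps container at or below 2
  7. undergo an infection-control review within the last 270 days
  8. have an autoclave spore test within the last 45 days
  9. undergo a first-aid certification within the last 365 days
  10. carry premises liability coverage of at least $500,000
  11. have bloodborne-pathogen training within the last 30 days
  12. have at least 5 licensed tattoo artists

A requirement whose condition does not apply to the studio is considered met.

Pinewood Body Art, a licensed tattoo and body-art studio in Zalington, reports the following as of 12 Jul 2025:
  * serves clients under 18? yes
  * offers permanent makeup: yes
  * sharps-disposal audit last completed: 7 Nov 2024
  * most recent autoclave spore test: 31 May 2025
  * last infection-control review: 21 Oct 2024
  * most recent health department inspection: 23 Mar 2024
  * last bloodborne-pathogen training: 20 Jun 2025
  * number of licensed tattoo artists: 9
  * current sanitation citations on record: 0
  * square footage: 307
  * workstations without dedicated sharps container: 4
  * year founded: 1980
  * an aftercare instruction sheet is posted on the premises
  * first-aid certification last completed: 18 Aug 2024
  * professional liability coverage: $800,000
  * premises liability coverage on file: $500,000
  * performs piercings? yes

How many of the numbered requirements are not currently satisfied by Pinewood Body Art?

1

1. aftercare instruction sheet present → met
2. sanitation citations on record 0 ≤ 3 → met
3. professional liability coverage $800,000 ≥ $725,000 → met
4. condition 'serves clients under 18' holds; health department inspection 476 days ago vs limit 540 → met
5. condition 'performs piercings' holds; sharps-disposal audit 247 days ago vs limit 365 → met
6. condition 'offers permanent makeup' holds; workstations without dedicated sharps container 4 > 2 → not met
7. infection-control review 264 days ago vs limit 270 → met
8. autoclave spore test 42 days ago vs limit 45 → met
9. first-aid certification 328 days ago vs limit 365 → met
10. premises liability coverage $500,000 ≥ $500,000 → met
11. bloodborne-pathogen training 22 days ago vs limit 30 → met
12. licensed tattoo artists 9 ≥ 5 → met
Not met: 1 of 12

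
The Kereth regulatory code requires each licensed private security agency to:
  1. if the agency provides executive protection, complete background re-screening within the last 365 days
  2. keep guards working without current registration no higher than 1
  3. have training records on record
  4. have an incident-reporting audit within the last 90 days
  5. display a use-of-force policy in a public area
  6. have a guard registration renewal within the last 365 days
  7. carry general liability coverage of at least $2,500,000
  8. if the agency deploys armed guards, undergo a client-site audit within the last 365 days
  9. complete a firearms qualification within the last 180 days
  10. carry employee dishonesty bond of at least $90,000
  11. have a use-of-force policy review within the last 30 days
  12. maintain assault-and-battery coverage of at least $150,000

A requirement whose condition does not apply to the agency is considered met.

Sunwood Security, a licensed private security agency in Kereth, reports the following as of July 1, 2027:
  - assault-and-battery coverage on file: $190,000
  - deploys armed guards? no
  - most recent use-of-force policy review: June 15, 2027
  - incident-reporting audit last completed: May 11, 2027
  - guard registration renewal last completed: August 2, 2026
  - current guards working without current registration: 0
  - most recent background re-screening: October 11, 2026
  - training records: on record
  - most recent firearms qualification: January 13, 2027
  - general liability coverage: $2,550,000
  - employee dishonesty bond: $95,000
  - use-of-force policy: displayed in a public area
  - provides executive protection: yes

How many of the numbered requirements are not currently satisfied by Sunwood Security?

0

1. condition 'provides executive protection' holds; background re-screening 263 days ago vs limit 365 → met
2. guards working without current registration 0 ≤ 1 → met
3. training records present → met
4. incident-reporting audit 51 days ago vs limit 90 → met
5. use-of-force policy present → met
6. guard registration renewal 333 days ago vs limit 365 → met
7. general liability coverage $2,550,000 ≥ $2,500,000 → met
8. condition 'deploys armed guards' does not hold → requirement n/a → met
9. firearms qualification 169 days ago vs limit 180 → met
10. employee dishonesty bond $95,000 ≥ $90,000 → met
11. use-of-force policy review 16 days ago vs limit 30 → met
12. assault-and-battery coverage $190,000 ≥ $150,000 → met
Not met: 0 of 12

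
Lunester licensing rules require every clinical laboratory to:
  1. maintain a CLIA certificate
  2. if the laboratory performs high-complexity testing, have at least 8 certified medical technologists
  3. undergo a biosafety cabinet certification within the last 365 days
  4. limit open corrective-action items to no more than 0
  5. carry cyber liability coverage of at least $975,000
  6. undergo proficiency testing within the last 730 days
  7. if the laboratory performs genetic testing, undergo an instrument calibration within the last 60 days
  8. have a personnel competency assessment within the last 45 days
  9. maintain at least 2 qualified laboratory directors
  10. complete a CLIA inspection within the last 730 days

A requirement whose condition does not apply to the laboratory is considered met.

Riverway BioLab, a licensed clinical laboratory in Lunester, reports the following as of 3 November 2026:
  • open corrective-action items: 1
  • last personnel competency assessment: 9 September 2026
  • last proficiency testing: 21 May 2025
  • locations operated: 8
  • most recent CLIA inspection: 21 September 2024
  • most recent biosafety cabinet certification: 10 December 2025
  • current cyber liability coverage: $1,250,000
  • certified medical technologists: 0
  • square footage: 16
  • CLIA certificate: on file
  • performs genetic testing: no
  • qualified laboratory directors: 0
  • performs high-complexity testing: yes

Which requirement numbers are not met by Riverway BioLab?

2, 4, 8, 9, 10

1. CLIA certificate present → met
2. condition 'performs high-complexity testing' holds; certified medical technologists 0 < 8 → not met
3. biosafety cabinet certification 328 days ago vs limit 365 → met
4. open corrective-action items 1 > 0 → not met
5. cyber liability coverage $1,250,000 ≥ $975,000 → met
6. proficiency testing 531 days ago vs limit 730 → met
7. condition 'performs genetic testing' does not hold → requirement n/a → met
8. personnel competency assessment 55 days ago vs limit 45 → not met
9. qualified laboratory directors 0 < 2 → not met
10. CLIA inspection 773 days ago vs limit 730 → not met
Not met: 2, 4, 8, 9, 10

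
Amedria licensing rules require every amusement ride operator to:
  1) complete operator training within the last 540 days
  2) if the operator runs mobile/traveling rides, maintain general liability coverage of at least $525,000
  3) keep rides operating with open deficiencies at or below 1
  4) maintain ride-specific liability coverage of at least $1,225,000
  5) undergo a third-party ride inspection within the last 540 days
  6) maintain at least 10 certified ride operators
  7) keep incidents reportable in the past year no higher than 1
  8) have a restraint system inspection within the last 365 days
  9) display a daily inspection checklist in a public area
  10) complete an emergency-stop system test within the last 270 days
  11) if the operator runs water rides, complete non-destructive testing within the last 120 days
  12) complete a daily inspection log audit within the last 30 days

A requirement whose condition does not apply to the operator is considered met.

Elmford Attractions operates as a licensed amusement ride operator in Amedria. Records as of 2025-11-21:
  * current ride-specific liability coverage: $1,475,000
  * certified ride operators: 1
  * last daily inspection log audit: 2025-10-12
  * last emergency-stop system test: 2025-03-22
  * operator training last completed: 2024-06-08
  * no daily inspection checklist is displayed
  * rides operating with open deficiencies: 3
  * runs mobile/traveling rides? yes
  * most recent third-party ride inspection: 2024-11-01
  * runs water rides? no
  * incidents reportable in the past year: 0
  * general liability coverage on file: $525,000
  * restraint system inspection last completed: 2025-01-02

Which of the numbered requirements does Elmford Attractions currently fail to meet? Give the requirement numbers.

1. operator training 531 days ago vs limit 540 → met
2. condition 'runs mobile/traveling rides' holds; general liability coverage $525,000 ≥ $525,000 → met
3. rides operating with open deficiencies 3 > 1 → not met
4. ride-specific liability coverage $1,475,000 ≥ $1,225,000 → met
5. third-party ride inspection 385 days ago vs limit 540 → met
6. certified ride operators 1 < 10 → not met
7. incidents reportable in the past year 0 ≤ 1 → met
8. restraint system inspection 323 days ago vs limit 365 → met
9. daily inspection checklist absent → not met
10. emergency-stop system test 244 days ago vs limit 270 → met
11. condition 'runs water rides' does not hold → requirement n/a → met
12. daily inspection log audit 40 days ago vs limit 30 → not met
Not met: 3, 6, 9, 12

3, 6, 9, 12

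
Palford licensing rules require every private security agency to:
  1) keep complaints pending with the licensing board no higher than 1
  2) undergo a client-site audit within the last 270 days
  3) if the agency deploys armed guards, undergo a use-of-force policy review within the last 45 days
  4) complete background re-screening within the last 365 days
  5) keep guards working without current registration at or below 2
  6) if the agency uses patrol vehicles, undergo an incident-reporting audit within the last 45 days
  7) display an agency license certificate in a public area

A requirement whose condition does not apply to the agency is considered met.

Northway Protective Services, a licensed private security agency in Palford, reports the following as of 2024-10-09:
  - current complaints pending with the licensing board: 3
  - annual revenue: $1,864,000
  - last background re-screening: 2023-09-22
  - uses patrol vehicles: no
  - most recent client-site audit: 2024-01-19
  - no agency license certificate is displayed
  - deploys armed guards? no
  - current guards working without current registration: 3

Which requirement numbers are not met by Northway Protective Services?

1. complaints pending with the licensing board 3 > 1 → not met
2. client-site audit 264 days ago vs limit 270 → met
3. condition 'deploys armed guards' does not hold → requirement n/a → met
4. background re-screening 383 days ago vs limit 365 → not met
5. guards working without current registration 3 > 2 → not met
6. condition 'uses patrol vehicles' does not hold → requirement n/a → met
7. agency license certificate absent → not met
Not met: 1, 4, 5, 7

1, 4, 5, 7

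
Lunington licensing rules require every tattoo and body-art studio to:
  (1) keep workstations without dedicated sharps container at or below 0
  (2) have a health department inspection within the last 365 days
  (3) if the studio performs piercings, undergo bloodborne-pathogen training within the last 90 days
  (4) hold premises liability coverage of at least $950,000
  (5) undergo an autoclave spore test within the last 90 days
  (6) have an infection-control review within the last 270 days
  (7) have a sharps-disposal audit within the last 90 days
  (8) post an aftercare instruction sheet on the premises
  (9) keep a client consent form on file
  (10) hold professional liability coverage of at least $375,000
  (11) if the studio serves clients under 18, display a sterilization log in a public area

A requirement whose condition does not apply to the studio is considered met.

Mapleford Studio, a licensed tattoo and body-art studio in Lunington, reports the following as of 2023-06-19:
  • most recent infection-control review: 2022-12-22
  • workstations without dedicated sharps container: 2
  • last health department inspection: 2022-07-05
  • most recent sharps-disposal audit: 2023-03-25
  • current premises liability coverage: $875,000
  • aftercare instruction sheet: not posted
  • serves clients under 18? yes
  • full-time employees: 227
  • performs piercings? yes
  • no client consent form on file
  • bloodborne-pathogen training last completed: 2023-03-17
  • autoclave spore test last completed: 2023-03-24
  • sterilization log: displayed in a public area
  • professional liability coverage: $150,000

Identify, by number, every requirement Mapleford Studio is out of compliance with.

1, 3, 4, 8, 9, 10

1. workstations without dedicated sharps container 2 > 0 → not met
2. health department inspection 349 days ago vs limit 365 → met
3. condition 'performs piercings' holds; bloodborne-pathogen training 94 days ago vs limit 90 → not met
4. premises liability coverage $875,000 < $950,000 → not met
5. autoclave spore test 87 days ago vs limit 90 → met
6. infection-control review 179 days ago vs limit 270 → met
7. sharps-disposal audit 86 days ago vs limit 90 → met
8. aftercare instruction sheet absent → not met
9. client consent form absent → not met
10. professional liability coverage $150,000 < $375,000 → not met
11. condition 'serves clients under 18' holds; sterilization log present → met
Not met: 1, 3, 4, 8, 9, 10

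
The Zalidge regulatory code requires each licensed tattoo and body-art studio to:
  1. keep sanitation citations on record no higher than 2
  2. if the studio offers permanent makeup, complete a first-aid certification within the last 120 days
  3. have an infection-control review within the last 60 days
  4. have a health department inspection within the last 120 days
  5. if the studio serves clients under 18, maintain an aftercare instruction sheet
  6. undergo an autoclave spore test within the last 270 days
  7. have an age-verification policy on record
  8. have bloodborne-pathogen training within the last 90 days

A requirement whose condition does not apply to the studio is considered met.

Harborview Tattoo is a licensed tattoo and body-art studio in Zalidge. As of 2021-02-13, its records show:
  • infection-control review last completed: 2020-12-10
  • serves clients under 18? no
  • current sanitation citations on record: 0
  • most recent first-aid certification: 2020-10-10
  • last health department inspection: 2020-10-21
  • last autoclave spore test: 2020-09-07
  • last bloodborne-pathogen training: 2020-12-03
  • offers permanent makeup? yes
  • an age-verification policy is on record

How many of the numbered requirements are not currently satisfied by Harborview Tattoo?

2

1. sanitation citations on record 0 ≤ 2 → met
2. condition 'offers permanent makeup' holds; first-aid certification 126 days ago vs limit 120 → not met
3. infection-control review 65 days ago vs limit 60 → not met
4. health department inspection 115 days ago vs limit 120 → met
5. condition 'serves clients under 18' does not hold → requirement n/a → met
6. autoclave spore test 159 days ago vs limit 270 → met
7. age-verification policy present → met
8. bloodborne-pathogen training 72 days ago vs limit 90 → met
Not met: 2 of 8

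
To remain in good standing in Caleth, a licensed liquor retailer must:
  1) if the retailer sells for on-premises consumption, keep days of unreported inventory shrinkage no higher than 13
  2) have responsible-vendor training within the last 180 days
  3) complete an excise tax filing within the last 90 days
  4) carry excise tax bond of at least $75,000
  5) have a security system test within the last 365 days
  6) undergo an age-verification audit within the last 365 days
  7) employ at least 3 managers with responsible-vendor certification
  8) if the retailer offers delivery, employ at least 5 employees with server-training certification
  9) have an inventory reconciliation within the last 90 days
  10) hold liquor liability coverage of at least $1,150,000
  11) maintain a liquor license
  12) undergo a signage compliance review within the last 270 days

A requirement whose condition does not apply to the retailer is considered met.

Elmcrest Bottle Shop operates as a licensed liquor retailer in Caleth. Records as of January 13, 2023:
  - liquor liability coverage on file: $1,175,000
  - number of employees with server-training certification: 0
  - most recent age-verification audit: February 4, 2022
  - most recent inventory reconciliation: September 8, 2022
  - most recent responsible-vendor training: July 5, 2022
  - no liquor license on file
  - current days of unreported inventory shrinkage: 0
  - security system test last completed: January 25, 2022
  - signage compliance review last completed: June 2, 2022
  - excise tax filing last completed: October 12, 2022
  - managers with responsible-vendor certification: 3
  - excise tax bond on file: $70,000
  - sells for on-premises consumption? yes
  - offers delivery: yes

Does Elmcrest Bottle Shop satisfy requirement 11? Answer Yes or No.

No

11. liquor license absent → not met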